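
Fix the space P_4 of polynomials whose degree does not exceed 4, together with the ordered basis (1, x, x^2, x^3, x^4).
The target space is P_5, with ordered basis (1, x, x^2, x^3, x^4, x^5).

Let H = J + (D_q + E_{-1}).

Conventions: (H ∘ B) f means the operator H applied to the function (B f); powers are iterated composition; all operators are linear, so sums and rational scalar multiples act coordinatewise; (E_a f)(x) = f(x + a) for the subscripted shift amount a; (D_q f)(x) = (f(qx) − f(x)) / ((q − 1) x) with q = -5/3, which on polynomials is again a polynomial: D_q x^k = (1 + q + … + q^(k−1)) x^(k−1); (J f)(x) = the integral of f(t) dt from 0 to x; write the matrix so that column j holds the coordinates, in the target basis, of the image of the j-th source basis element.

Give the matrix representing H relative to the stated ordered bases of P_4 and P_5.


the matrix is [[1, 0, 1, -1, 1]; [1, 1, -8/3, 3, -4]; [0, 1/2, 1, -8/9, 6]; [0, 0, 1/3, 1, -176/27]; [0, 0, 0, 1/4, 1]; [0, 0, 0, 0, 1/5]] (rows listed top to bottom)

image of 1: x + 1
image of x: (1/2)x^2 + x
image of x^2: (1/3)x^3 + x^2 - (8/3)x + 1
image of x^3: (1/4)x^4 + x^3 - (8/9)x^2 + 3x - 1
image of x^4: (1/5)x^5 + x^4 - (176/27)x^3 + 6x^2 - 4x + 1
each image's coordinates form column j of the matrix


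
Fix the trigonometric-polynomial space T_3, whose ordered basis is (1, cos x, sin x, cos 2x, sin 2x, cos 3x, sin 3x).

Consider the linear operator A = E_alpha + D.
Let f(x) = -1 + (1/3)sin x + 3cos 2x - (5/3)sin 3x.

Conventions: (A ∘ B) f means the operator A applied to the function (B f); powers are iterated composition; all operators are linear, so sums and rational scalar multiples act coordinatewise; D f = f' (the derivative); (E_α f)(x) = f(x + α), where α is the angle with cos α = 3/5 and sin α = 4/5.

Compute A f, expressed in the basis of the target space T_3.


E_alpha f = -1 + (4/15)cos x + (1/5)sin x - (21/25)cos 2x - (72/25)sin 2x - (44/75)cos 3x + (39/25)sin 3x
D f = (1/3)cos x - 6sin 2x - 5cos 3x
(E_alpha + D) f = -1 + (3/5)cos x + (1/5)sin x - (21/25)cos 2x - (222/25)sin 2x - (419/75)cos 3x + (39/25)sin 3x

the image equals g(x) = -1 + (3/5)cos x + (1/5)sin x - (21/25)cos 2x - (222/25)sin 2x - (419/75)cos 3x + (39/25)sin 3x


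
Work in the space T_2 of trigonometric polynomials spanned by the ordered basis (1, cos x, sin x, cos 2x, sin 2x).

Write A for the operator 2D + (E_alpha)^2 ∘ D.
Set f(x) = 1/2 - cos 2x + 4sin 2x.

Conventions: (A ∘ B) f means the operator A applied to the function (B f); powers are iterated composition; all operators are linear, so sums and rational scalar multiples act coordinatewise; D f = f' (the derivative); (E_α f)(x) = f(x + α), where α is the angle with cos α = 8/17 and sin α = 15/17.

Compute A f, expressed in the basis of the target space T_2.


D f = 8cos 2x + 2sin 2x
(2D) f = 16cos 2x + 4sin 2x
D f = 8cos 2x + 2sin 2x
E_alpha D f = -(808/289)cos 2x - (2242/289)sin 2x
E_alpha E_alpha D f = -(407992/83521)cos 2x + (554882/83521)sin 2x
(2D + (E_alpha)^2 ∘ D) f = (928344/83521)cos 2x + (888966/83521)sin 2x

g(x) = (928344/83521)cos 2x + (888966/83521)sin 2x


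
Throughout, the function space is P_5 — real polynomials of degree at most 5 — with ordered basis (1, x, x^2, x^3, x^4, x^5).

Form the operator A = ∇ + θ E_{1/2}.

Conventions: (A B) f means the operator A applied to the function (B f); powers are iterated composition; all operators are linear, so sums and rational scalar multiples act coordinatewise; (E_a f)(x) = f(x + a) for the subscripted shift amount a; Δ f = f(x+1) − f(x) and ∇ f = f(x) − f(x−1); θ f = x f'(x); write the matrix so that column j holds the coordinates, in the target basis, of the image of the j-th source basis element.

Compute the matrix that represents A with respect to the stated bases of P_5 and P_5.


the matrix is [[0, 1, -1, 1, -1, 1]; [0, 1, 3, -9/4, 9/2, -75/16]; [0, 0, 2, 6, -3, 25/2]; [0, 0, 0, 3, 10, -5/2]; [0, 0, 0, 0, 4, 15]; [0, 0, 0, 0, 0, 5]] (rows listed top to bottom)

image of 1: 0
image of x: x + 1
image of x^2: 2x^2 + 3x - 1
image of x^3: 3x^3 + 6x^2 - (9/4)x + 1
image of x^4: 4x^4 + 10x^3 - 3x^2 + (9/2)x - 1
image of x^5: 5x^5 + 15x^4 - (5/2)x^3 + (25/2)x^2 - (75/16)x + 1
each image's coordinates form column j of the matrix


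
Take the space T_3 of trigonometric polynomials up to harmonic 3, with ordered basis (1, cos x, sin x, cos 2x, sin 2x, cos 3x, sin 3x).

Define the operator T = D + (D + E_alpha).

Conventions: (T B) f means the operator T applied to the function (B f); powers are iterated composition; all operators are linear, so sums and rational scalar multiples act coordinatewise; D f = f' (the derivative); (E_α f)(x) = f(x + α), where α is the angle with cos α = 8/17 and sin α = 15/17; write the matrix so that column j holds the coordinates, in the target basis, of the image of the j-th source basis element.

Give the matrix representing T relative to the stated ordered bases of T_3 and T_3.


image of 1: 1
image of cos x: (8/17)cos x - (49/17)sin x
image of sin x: (49/17)cos x + (8/17)sin x
image of cos 2x: -(161/289)cos 2x - (1396/289)sin 2x
image of sin 2x: (1396/289)cos 2x - (161/289)sin 2x
image of cos 3x: -(4888/4913)cos 3x - (28983/4913)sin 3x
image of sin 3x: (28983/4913)cos 3x - (4888/4913)sin 3x
each image's coordinates form column j of the matrix

the matrix is [[1, 0, 0, 0, 0, 0, 0]; [0, 8/17, 49/17, 0, 0, 0, 0]; [0, -49/17, 8/17, 0, 0, 0, 0]; [0, 0, 0, -161/289, 1396/289, 0, 0]; [0, 0, 0, -1396/289, -161/289, 0, 0]; [0, 0, 0, 0, 0, -4888/4913, 28983/4913]; [0, 0, 0, 0, 0, -28983/4913, -4888/4913]] (rows listed top to bottom)


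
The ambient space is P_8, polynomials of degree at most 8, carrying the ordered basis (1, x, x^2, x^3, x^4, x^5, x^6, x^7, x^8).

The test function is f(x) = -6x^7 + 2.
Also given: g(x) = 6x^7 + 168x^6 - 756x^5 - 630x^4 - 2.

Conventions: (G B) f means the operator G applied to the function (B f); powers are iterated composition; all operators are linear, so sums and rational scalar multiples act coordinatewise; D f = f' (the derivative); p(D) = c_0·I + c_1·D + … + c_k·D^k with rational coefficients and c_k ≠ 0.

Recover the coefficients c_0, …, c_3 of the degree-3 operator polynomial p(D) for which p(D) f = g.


c_0 = -1, c_1 = -4, c_2 = 3, c_3 = 1/2

D^0 f = -6x^7 + 2
D^1 f = -42x^6
D^2 f = -252x^5
D^3 f = -1260x^4
matching coefficients of g against c_0 f + c_1 Df + … from the top degree down determines the c_i
solution: c_0 = -1, c_1 = -4, c_2 = 3, c_3 = 1/2


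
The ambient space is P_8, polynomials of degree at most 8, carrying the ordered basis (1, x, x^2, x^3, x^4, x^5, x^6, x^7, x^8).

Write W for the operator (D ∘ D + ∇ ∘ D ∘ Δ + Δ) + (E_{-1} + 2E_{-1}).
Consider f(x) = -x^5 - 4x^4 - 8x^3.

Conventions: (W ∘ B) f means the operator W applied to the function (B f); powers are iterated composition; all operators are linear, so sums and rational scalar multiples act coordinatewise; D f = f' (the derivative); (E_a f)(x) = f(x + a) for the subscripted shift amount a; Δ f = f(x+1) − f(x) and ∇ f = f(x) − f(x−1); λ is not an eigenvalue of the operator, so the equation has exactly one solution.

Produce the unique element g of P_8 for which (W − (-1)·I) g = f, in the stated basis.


g(x) = -(1/4)x^5 - (13/8)x^4 - (3/2)x^3 + (119/8)x^2 + (235/8)x - 4

write g with unknown coordinates in the stated basis and equate coefficients in (W − (-1)·I) g = f
solving from the highest basis element down gives g = -(1/4)x^5 - (13/8)x^4 - (3/2)x^3 + (119/8)x^2 + (235/8)x - 4
check: W g = -(3/4)x^5 - (19/8)x^4 - (13/2)x^3 - (119/8)x^2 - (235/8)x + 4
so W g − (-1)·g = -x^5 - 4x^4 - 8x^3 = f ✓


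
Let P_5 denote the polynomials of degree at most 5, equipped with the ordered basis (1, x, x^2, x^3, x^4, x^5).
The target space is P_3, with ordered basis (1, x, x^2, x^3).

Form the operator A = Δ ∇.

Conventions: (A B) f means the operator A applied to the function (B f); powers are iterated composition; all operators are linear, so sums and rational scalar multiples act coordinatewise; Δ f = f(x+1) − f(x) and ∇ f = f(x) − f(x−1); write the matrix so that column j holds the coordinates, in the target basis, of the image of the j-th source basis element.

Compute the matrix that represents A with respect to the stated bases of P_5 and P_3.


image of 1: 0
image of x: 0
image of x^2: 2
image of x^3: 6x
image of x^4: 12x^2 + 2
image of x^5: 20x^3 + 10x
each image's coordinates form column j of the matrix

the matrix is [[0, 0, 2, 0, 2, 0]; [0, 0, 0, 6, 0, 10]; [0, 0, 0, 0, 12, 0]; [0, 0, 0, 0, 0, 20]] (rows listed top to bottom)


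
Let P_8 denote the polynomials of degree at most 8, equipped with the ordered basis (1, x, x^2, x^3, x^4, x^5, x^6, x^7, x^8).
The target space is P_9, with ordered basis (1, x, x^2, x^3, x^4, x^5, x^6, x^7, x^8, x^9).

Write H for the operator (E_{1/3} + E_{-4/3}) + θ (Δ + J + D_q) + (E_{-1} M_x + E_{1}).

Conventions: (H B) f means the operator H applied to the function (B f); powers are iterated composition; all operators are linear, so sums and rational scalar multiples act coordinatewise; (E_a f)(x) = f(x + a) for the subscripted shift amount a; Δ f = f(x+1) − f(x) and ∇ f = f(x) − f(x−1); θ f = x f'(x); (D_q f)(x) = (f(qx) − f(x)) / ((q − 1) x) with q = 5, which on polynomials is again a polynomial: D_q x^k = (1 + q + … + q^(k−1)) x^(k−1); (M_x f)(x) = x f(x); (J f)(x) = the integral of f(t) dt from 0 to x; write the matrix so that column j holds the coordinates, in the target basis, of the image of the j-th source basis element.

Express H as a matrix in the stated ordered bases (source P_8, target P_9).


image of 1: 2x + 2
image of x: 2x^2 + x + 1
image of x^2: 2x^3 + 11x + 17/9
image of x^3: 2x^4 - x^3 + 74x^2 + (23/3)x - 1/3
image of x^4: 2x^5 - 2x^4 + 490x^3 + (58/3)x^2 + (11/3)x + 257/81
image of x^5: 2x^6 - 3x^5 + 3159x^4 + (350/9)x^3 + (65/3)x^2 + (1609/81)x - 179/81
image of x^6: 2x^7 - 4x^6 + 19581x^5 + (205/3)x^4 + (205/3)x^3 + (1933/27)x^2 - (169/27)x + 4097/729
image of x^7: 2x^8 - 5x^7 + 117256x^6 + (329/3)x^5 + (490/3)x^4 + (15799/81)x^3 + (70/27)x^2 + (33053/729)x - 4003/729
image of x^8: 2x^9 - 6x^8 + 683684x^7 + (1484/9)x^6 + (994/3)x^5 + (36134/81)x^4 + (5852/81)x^3 + (149708/729)x^2 - (25463/729)x + 65537/6561
each image's coordinates form column j of the matrix

the matrix is [[2, 1, 17/9, -1/3, 257/81, -179/81, 4097/729, -4003/729, 65537/6561]; [2, 1, 11, 23/3, 11/3, 1609/81, -169/27, 33053/729, -25463/729]; [0, 2, 0, 74, 58/3, 65/3, 1933/27, 70/27, 149708/729]; [0, 0, 2, -1, 490, 350/9, 205/3, 15799/81, 5852/81]; [0, 0, 0, 2, -2, 3159, 205/3, 490/3, 36134/81]; [0, 0, 0, 0, 2, -3, 19581, 329/3, 994/3]; [0, 0, 0, 0, 0, 2, -4, 117256, 1484/9]; [0, 0, 0, 0, 0, 0, 2, -5, 683684]; [0, 0, 0, 0, 0, 0, 0, 2, -6]; [0, 0, 0, 0, 0, 0, 0, 0, 2]] (rows listed top to bottom)


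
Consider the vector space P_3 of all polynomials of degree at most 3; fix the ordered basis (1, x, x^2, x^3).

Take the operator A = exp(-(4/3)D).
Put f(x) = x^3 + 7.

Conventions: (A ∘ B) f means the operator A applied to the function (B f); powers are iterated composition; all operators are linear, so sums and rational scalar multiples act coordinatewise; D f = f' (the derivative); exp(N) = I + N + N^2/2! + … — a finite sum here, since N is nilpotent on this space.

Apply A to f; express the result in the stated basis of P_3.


the result is g(x) = x^3 - 4x^2 + (16/3)x + 125/27

order-1 term: -4x^2
order-2 term: (16/3)x
order-3 term: -64/27
the series for exp(-(4/3)D) f terminates at order 3
exp(-(4/3)D) f = x^3 - 4x^2 + (16/3)x + 125/27


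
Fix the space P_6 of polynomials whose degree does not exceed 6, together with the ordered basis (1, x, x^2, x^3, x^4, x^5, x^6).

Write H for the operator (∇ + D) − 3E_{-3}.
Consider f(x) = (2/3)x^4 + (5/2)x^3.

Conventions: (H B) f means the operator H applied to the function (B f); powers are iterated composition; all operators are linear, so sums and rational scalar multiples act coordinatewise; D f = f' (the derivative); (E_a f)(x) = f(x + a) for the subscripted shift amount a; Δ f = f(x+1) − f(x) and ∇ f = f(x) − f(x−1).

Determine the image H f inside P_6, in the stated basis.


∇ f = (8/3)x^3 + (7/2)x^2 - (29/6)x + 11/6
D f = (8/3)x^3 + (15/2)x^2
(∇ + D) f = (16/3)x^3 + 11x^2 - (29/6)x + 11/6
E_{-3} f = (2/3)x^4 - (11/2)x^3 + (27/2)x^2 - (9/2)x - 27/2
(-3E_{-3}) f = -2x^4 + (33/2)x^3 - (81/2)x^2 + (27/2)x + 81/2
((∇ + D) − 3E_{-3}) f = -2x^4 + (131/6)x^3 - (59/2)x^2 + (26/3)x + 127/3

the image equals g(x) = -2x^4 + (131/6)x^3 - (59/2)x^2 + (26/3)x + 127/3


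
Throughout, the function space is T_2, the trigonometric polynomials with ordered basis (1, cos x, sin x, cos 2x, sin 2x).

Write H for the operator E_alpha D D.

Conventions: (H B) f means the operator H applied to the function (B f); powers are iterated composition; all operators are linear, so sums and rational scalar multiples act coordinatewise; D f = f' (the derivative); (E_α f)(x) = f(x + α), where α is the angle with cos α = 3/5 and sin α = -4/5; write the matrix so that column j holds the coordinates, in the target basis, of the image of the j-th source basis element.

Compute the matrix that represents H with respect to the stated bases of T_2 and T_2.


image of 1: 0
image of cos x: -(3/5)cos x - (4/5)sin x
image of sin x: (4/5)cos x - (3/5)sin x
image of cos 2x: (28/25)cos 2x - (96/25)sin 2x
image of sin 2x: (96/25)cos 2x + (28/25)sin 2x
each image's coordinates form column j of the matrix

the matrix is [[0, 0, 0, 0, 0]; [0, -3/5, 4/5, 0, 0]; [0, -4/5, -3/5, 0, 0]; [0, 0, 0, 28/25, 96/25]; [0, 0, 0, -96/25, 28/25]] (rows listed top to bottom)


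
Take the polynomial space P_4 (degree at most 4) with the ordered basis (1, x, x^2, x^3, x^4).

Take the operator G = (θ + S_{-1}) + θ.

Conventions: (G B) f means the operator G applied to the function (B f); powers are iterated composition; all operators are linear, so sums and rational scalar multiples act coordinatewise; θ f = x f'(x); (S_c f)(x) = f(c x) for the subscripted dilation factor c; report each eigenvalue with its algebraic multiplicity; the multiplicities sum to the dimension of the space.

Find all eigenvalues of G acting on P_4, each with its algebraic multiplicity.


λ = 1 (multiplicity 2), λ = 5 (multiplicity 2), λ = 9 (multiplicity 1)

image of 1: 1
image of x: x
image of x^2: 5x^2
image of x^3: 5x^3
image of x^4: 9x^4
the matrix is upper triangular; its diagonal is (1, 1, 5, 5, 9)
for a triangular matrix the eigenvalues are the diagonal entries, with algebraic multiplicity their repetition count


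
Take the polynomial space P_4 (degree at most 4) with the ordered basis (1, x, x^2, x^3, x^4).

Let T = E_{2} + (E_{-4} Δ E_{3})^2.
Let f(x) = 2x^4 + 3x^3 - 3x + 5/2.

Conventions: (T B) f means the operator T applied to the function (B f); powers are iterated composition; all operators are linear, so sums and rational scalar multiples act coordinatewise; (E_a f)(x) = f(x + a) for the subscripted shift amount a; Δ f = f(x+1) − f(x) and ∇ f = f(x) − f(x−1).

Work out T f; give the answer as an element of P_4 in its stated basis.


E_{2} f = 2x^4 + 19x^3 + 66x^2 + 97x + 105/2
E_{3} f = 2x^4 + 27x^3 + 135x^2 + 294x + 473/2
Δ E_{3} f = 8x^3 + 93x^2 + 359x + 458
E_{-4} Δ E_{3} f = 8x^3 - 3x^2 - x - 2
E_{3} (E_{-4} Δ E_{3}) f = 8x^3 + 69x^2 + 197x + 184
Δ E_{3} (E_{-4} Δ E_{3}) f = 24x^2 + 162x + 274
E_{-4} Δ E_{3} (E_{-4} Δ E_{3}) f = 24x^2 - 30x + 10
(E_{2} + (E_{-4} Δ E_{3})^2) f = 2x^4 + 19x^3 + 90x^2 + 67x + 125/2

the result is g(x) = 2x^4 + 19x^3 + 90x^2 + 67x + 125/2


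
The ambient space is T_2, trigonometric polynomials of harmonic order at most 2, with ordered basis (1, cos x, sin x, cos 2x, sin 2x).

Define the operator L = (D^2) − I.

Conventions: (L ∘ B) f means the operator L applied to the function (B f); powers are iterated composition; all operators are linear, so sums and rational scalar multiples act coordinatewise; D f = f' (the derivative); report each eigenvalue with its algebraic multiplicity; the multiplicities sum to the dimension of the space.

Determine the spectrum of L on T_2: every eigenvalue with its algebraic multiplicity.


λ = -5 (multiplicity 2), λ = -2 (multiplicity 2), λ = -1 (multiplicity 1)

image of 1: -1
image of cos x: -2cos x
image of sin x: -2sin x
image of cos 2x: -5cos 2x
image of sin 2x: -5sin 2x
the matrix is diagonal; its diagonal is (-1, -2, -2, -5, -5)
for a triangular matrix the eigenvalues are the diagonal entries, with algebraic multiplicity their repetition count


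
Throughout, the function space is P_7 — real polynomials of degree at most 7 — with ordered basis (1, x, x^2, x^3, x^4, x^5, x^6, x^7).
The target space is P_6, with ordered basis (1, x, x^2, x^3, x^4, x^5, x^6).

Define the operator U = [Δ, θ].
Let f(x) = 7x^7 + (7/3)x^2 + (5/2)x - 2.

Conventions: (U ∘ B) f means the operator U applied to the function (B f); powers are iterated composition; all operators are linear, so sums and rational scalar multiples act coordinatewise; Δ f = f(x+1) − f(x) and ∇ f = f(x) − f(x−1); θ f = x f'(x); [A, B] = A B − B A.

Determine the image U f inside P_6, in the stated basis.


the image equals g(x) = 49x^6 + 294x^5 + 735x^4 + 980x^3 + 735x^2 + (896/3)x + 337/6

θ f = 49x^7 + (14/3)x^2 + (5/2)x
Δ θ f = 343x^6 + 1029x^5 + 1715x^4 + 1715x^3 + 1029x^2 + (1057/3)x + 337/6
Δ f = 49x^6 + 147x^5 + 245x^4 + 245x^3 + 147x^2 + (161/3)x + 71/6
θ Δ f = 294x^6 + 735x^5 + 980x^4 + 735x^3 + 294x^2 + (161/3)x
[Δ, θ] f = 49x^6 + 294x^5 + 735x^4 + 980x^3 + 735x^2 + (896/3)x + 337/6


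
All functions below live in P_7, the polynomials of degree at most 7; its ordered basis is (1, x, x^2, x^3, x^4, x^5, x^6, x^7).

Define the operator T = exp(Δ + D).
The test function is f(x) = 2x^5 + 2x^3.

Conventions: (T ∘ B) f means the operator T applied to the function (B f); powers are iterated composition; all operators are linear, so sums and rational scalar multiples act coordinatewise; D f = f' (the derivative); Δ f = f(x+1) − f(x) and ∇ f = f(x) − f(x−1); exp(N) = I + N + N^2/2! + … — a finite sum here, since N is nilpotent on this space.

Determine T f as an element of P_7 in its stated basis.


order-1 term: 20x^4 + 20x^3 + 32x^2 + 16x + 4
order-2 term: 80x^3 + 120x^2 + 134x + 52
order-3 term: 160x^2 + 240x + 156
order-4 term: 160x + 160
order-5 term: 64
the series for exp(Δ + D) f terminates at order 5
exp(Δ + D) f = 2x^5 + 20x^4 + 102x^3 + 312x^2 + 550x + 436

the image equals g(x) = 2x^5 + 20x^4 + 102x^3 + 312x^2 + 550x + 436


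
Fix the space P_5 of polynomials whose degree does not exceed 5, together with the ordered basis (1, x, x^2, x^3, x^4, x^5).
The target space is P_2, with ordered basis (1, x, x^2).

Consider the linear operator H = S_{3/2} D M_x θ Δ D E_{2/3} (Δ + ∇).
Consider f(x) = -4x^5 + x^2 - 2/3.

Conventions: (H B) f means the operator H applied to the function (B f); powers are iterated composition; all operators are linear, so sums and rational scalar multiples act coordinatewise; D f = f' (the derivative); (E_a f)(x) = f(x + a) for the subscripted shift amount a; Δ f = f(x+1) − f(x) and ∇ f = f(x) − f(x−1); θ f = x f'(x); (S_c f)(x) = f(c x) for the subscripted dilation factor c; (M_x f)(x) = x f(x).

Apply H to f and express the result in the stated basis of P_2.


Δ f = -20x^4 - 40x^3 - 40x^2 - 18x - 3
∇ f = -20x^4 + 40x^3 - 40x^2 + 22x - 5
(Δ + ∇) f = -40x^4 - 80x^2 + 4x - 8
E_{2/3} (Δ + ∇) f = -40x^4 - (320/3)x^3 - (560/3)x^2 - (4052/27)x - 3952/81
D E_{2/3} (Δ + ∇) f = -160x^3 - 320x^2 - (1120/3)x - 4052/27
Δ D E_{2/3} (Δ + ∇) f = -480x^2 - 1120x - 2560/3
θ (Δ D E_{2/3} (Δ + ∇)) f = -960x^2 - 1120x
M_x θ (Δ D E_{2/3} (Δ + ∇)) f = -960x^3 - 1120x^2
D (M_x θ) (Δ D E_{2/3} (Δ + ∇)) f = -2880x^2 - 2240x
S_{3/2} D (M_x θ) (Δ D E_{2/3} (Δ + ∇)) f = -6480x^2 - 3360x

the result is g(x) = -6480x^2 - 3360x


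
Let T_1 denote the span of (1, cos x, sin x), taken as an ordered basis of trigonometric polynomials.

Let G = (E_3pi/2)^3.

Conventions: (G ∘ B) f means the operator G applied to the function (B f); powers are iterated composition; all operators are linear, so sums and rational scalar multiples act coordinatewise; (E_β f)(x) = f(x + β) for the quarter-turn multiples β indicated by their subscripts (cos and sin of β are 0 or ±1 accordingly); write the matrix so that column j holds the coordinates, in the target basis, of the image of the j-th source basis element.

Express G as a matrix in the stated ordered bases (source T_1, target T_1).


image of 1: 1
image of cos x: -sin x
image of sin x: cos x
each image's coordinates form column j of the matrix

the matrix is [[1, 0, 0]; [0, 0, 1]; [0, -1, 0]] (rows listed top to bottom)


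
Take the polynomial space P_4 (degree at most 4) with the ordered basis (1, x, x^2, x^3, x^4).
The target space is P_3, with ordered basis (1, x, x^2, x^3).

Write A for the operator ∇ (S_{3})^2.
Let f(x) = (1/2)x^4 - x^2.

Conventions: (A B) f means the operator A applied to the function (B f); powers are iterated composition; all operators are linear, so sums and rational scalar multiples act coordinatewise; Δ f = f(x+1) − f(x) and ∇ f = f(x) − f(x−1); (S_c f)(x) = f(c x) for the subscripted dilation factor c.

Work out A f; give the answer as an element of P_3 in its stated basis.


S_{3} f = (81/2)x^4 - 9x^2
S_{3} S_{3} f = (6561/2)x^4 - 81x^2
∇ (S_{3})^2 f = 13122x^3 - 19683x^2 + 12960x - 6399/2

g(x) = 13122x^3 - 19683x^2 + 12960x - 6399/2


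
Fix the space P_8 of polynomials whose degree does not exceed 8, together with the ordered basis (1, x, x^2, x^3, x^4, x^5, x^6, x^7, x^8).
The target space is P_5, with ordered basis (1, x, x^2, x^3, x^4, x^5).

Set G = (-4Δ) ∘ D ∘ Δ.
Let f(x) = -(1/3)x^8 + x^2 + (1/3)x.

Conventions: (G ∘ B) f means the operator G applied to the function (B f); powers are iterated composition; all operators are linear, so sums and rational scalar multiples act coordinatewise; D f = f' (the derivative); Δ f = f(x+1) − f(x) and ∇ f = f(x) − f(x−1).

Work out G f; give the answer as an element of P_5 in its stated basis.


g(x) = 448x^5 + 2240x^4 + (15680/3)x^3 + 6720x^2 + (13888/3)x + 1344

Δ f = -(8/3)x^7 - (28/3)x^6 - (56/3)x^5 - (70/3)x^4 - (56/3)x^3 - (28/3)x^2 - (2/3)x + 1
D Δ f = -(56/3)x^6 - 56x^5 - (280/3)x^4 - (280/3)x^3 - 56x^2 - (56/3)x - 2/3
Δ D Δ f = -112x^5 - 560x^4 - (3920/3)x^3 - 1680x^2 - (3472/3)x - 336
(-4Δ) D Δ f = 448x^5 + 2240x^4 + (15680/3)x^3 + 6720x^2 + (13888/3)x + 1344


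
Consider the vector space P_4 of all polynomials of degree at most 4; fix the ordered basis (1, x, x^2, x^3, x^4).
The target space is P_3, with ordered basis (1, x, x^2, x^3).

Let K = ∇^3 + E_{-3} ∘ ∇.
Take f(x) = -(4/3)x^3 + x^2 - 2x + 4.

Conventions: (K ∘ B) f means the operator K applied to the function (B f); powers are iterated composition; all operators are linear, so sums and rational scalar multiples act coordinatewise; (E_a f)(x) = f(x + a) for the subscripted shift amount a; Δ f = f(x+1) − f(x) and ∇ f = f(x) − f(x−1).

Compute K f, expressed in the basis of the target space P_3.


∇ f = -4x^2 + 6x - 13/3
∇ ∇ f = -8x + 10
∇ ∇ ∇ f = -8
∇ f = -4x^2 + 6x - 13/3
E_{-3} ∇ f = -4x^2 + 30x - 175/3
(∇^3 + E_{-3} ∘ ∇) f = -4x^2 + 30x - 199/3

the result is g(x) = -4x^2 + 30x - 199/3


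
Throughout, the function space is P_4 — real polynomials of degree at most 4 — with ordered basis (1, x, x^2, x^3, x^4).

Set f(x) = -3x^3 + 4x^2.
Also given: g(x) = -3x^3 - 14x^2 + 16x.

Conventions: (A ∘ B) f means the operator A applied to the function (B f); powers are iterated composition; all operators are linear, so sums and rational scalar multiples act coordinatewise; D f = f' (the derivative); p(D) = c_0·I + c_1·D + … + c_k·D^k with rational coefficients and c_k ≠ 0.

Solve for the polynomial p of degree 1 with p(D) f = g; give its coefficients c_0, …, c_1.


D^0 f = -3x^3 + 4x^2
D^1 f = -9x^2 + 8x
matching coefficients of g against c_0 f + c_1 Df + … from the top degree down determines the c_i
solution: c_0 = 1, c_1 = 2

c_0 = 1, c_1 = 2


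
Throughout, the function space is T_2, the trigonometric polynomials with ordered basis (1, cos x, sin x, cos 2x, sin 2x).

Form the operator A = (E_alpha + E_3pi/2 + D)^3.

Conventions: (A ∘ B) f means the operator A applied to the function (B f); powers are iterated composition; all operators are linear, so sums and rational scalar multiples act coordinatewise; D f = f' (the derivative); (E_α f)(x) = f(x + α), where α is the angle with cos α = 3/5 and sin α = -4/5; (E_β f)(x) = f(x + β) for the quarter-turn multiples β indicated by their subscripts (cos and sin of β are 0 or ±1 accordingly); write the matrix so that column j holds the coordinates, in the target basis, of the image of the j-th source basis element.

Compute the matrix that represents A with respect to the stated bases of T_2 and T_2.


the matrix is [[8, 0, 0, 0, 0]; [0, -117/125, -44/125, 0, 0]; [0, 44/125, -117/125, 0, 0]; [0, 0, 0, 32128/15625, 62296/15625]; [0, 0, 0, -62296/15625, 32128/15625]] (rows listed top to bottom)

image of 1: 8
image of cos x: -(117/125)cos x + (44/125)sin x
image of sin x: -(44/125)cos x - (117/125)sin x
image of cos 2x: (32128/15625)cos 2x - (62296/15625)sin 2x
image of sin 2x: (62296/15625)cos 2x + (32128/15625)sin 2x
each image's coordinates form column j of the matrix


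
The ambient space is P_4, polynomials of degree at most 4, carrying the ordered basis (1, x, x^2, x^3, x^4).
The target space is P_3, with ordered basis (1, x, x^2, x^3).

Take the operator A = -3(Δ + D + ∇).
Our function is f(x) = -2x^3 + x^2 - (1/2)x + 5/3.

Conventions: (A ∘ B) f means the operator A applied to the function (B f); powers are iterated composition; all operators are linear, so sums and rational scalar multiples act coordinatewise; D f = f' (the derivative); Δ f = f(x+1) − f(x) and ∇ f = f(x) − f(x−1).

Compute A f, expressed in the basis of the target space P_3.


Δ f = -6x^2 - 4x - 3/2
D f = -6x^2 + 2x - 1/2
∇ f = -6x^2 + 8x - 7/2
(Δ + D + ∇) f = -18x^2 + 6x - 11/2
(-3(Δ + D + ∇)) f = 54x^2 - 18x + 33/2

the result is g(x) = 54x^2 - 18x + 33/2


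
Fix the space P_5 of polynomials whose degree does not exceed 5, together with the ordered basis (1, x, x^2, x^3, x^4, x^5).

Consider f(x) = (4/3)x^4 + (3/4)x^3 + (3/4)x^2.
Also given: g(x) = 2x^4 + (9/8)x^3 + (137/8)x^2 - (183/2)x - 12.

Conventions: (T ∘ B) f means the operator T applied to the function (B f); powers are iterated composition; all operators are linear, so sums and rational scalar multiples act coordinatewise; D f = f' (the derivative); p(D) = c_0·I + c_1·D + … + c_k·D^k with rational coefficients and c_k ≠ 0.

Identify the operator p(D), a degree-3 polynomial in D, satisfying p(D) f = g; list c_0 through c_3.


c_0 = 3/2, c_1 = 0, c_2 = 1, c_3 = -3

D^0 f = (4/3)x^4 + (3/4)x^3 + (3/4)x^2
D^1 f = (16/3)x^3 + (9/4)x^2 + (3/2)x
D^2 f = 16x^2 + (9/2)x + 3/2
D^3 f = 32x + 9/2
matching coefficients of g against c_0 f + c_1 Df + … from the top degree down determines the c_i
solution: c_0 = 3/2, c_1 = 0, c_2 = 1, c_3 = -3


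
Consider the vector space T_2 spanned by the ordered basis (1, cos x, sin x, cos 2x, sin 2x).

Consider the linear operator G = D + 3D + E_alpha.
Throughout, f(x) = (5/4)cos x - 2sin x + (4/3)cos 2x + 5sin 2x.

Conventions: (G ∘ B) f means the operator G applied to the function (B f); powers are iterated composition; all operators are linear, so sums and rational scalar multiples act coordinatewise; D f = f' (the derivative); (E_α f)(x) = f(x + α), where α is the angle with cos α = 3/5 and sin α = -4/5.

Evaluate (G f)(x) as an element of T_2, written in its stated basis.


D f = -2cos x - (5/4)sin x + 10cos 2x - (8/3)sin 2x
D f = -2cos x - (5/4)sin x + 10cos 2x - (8/3)sin 2x
(3D) f = -6cos x - (15/4)sin x + 30cos 2x - 8sin 2x
E_alpha f = (47/20)cos x - (1/5)sin x - (388/75)cos 2x - (3/25)sin 2x
(D + 3D + E_alpha) f = -(113/20)cos x - (26/5)sin x + (2612/75)cos 2x - (809/75)sin 2x

the image equals g(x) = -(113/20)cos x - (26/5)sin x + (2612/75)cos 2x - (809/75)sin 2x


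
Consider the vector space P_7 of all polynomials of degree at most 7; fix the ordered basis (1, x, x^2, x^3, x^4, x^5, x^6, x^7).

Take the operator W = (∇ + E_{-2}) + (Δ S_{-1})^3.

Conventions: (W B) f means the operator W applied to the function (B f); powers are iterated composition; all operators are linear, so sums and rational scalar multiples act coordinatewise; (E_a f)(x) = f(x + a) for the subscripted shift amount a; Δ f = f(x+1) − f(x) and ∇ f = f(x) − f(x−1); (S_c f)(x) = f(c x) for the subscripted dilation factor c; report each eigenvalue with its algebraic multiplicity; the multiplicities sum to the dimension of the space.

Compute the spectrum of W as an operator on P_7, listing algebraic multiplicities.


image of 1: 1
image of x: x - 1
image of x^2: x^2 - 2x + 3
image of x^3: x^3 - 3x^2 + 9x - 1
image of x^4: x^4 - 4x^3 + 18x^2 - 52x + 3
image of x^5: x^5 - 5x^4 + 30x^3 - 10x^2 + 135x - 1
image of x^6: x^6 - 6x^5 + 45x^4 - 260x^3 + 45x^2 - 366x + 3
image of x^7: x^7 - 7x^6 + 63x^5 - 35x^4 + 945x^3 - 21x^2 + 861x - 1
the matrix is upper triangular; its diagonal is (1, 1, 1, 1, 1, 1, 1, 1)
for a triangular matrix the eigenvalues are the diagonal entries, with algebraic multiplicity their repetition count

λ = 1 (multiplicity 8)


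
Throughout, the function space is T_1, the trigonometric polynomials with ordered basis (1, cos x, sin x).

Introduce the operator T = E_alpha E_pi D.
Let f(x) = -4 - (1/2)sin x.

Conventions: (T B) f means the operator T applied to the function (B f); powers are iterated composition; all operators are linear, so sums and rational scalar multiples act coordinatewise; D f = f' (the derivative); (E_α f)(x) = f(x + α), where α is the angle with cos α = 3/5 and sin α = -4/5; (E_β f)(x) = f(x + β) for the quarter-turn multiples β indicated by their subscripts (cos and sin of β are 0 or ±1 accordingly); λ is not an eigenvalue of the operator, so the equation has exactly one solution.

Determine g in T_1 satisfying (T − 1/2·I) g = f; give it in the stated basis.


the image equals g(x) = 8 - (6/41)cos x + (13/41)sin x

write g with unknown coordinates in the stated basis and equate coefficients in (T − 1/2·I) g = f
solving from the highest basis element down gives g = 8 - (6/41)cos x + (13/41)sin x
check: T g = -(3/41)cos x - (14/41)sin x
so T g − 1/2·g = -4 - (1/2)sin x = f ✓


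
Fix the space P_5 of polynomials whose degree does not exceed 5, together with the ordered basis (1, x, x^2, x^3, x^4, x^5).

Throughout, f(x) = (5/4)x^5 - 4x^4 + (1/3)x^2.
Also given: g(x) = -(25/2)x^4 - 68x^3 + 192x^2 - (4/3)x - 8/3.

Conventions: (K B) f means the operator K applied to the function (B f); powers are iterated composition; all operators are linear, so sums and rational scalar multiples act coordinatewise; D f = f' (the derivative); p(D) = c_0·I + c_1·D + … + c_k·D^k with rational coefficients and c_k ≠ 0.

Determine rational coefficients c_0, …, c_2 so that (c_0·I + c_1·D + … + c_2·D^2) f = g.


p(D) = -2·D − 4·D^2, i.e. c_0 = 0, c_1 = -2, c_2 = -4

D^0 f = (5/4)x^5 - 4x^4 + (1/3)x^2
D^1 f = (25/4)x^4 - 16x^3 + (2/3)x
D^2 f = 25x^3 - 48x^2 + 2/3
matching coefficients of g against c_0 f + c_1 Df + … from the top degree down determines the c_i
solution: c_0 = 0, c_1 = -2, c_2 = -4


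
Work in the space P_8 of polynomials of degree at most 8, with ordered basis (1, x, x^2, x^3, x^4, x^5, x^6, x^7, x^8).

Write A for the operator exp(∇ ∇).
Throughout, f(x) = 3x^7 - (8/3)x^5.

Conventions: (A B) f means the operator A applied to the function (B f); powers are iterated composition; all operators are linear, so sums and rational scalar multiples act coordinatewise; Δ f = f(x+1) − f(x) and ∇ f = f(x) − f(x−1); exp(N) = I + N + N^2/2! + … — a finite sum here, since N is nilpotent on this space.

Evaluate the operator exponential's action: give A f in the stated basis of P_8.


order-1 term: 126x^5 - 630x^4 + (4250/3)x^3 - 1730x^2 + (3346/3)x - 298
order-2 term: 1260x^3 - 7560x^2 + 16220x - 12280
order-3 term: 2520x - 7560
the series for exp(∇ ∇) f terminates at order 3
exp(∇ ∇) f = 3x^7 + (370/3)x^5 - 630x^4 + (8030/3)x^3 - 9290x^2 + (59566/3)x - 20138

g(x) = 3x^7 + (370/3)x^5 - 630x^4 + (8030/3)x^3 - 9290x^2 + (59566/3)x - 20138


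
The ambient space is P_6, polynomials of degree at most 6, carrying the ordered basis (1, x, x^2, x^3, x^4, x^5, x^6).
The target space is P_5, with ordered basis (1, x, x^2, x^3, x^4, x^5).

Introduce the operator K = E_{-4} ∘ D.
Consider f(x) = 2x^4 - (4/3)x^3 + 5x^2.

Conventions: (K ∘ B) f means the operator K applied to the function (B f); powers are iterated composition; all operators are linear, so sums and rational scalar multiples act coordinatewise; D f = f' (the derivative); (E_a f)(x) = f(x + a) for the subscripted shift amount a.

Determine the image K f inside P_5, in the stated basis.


g(x) = 8x^3 - 100x^2 + 426x - 616

D f = 8x^3 - 4x^2 + 10x
E_{-4} D f = 8x^3 - 100x^2 + 426x - 616


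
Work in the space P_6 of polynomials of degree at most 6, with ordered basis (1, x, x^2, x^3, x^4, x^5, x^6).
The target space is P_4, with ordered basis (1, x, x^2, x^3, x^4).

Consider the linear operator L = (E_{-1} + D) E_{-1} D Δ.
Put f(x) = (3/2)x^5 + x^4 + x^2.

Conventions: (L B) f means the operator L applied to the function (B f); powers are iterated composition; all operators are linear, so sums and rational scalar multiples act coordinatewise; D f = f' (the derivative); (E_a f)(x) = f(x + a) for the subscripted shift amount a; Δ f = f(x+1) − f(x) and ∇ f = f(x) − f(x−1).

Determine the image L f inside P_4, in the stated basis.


the result is g(x) = 30x^3 - 33x^2 + 108x - 129/2

Δ f = (15/2)x^4 + 19x^3 + 21x^2 + (27/2)x + 7/2
D Δ f = 30x^3 + 57x^2 + 42x + 27/2
E_{-1} (D Δ) f = 30x^3 - 33x^2 + 18x - 3/2
E_{-1} E_{-1} (D Δ) f = 30x^3 - 123x^2 + 174x - 165/2
D E_{-1} (D Δ) f = 90x^2 - 66x + 18
(E_{-1} + D) E_{-1} (D Δ) f = 30x^3 - 33x^2 + 108x - 129/2


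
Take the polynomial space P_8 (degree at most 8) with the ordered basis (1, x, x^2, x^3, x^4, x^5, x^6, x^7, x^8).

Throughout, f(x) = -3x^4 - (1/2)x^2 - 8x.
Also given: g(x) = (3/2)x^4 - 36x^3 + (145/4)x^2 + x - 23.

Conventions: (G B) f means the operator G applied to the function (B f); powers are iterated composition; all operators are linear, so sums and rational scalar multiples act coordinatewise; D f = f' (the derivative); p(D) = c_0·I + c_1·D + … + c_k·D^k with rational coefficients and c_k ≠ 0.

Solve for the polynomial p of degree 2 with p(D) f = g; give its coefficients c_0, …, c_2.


p(D) = -(1/2)·I + 3·D − D^2, i.e. c_0 = -1/2, c_1 = 3, c_2 = -1

D^0 f = -3x^4 - (1/2)x^2 - 8x
D^1 f = -12x^3 - x - 8
D^2 f = -36x^2 - 1
matching coefficients of g against c_0 f + c_1 Df + … from the top degree down determines the c_i
solution: c_0 = -1/2, c_1 = 3, c_2 = -1


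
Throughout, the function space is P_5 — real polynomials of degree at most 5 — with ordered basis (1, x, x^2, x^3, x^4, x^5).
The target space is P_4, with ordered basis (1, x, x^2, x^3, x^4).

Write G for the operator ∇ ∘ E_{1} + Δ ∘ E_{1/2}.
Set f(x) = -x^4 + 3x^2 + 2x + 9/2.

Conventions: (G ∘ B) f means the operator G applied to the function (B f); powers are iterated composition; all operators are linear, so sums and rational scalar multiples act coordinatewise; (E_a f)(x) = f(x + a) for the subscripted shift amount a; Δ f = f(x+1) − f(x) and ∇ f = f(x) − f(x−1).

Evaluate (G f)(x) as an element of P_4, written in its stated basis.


E_{1} f = -x^4 - 4x^3 - 3x^2 + 4x + 17/2
∇ E_{1} f = -4x^3 - 6x^2 + 2x + 4
E_{1/2} f = -x^4 - 2x^3 + (3/2)x^2 + (9/2)x + 99/16
Δ E_{1/2} f = -4x^3 - 12x^2 - 7x + 3
(∇ ∘ E_{1} + Δ ∘ E_{1/2}) f = -8x^3 - 18x^2 - 5x + 7

g(x) = -8x^3 - 18x^2 - 5x + 7


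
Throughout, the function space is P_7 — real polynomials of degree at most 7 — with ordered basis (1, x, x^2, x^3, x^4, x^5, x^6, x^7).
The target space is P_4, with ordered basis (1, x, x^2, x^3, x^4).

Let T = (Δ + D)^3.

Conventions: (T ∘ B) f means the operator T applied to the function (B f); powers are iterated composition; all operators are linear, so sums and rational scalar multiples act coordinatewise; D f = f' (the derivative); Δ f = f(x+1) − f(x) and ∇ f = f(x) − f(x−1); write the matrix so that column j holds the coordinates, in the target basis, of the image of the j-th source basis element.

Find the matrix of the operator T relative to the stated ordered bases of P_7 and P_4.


the matrix is [[0, 0, 0, 48, 144, 420, 1170, 3234]; [0, 0, 0, 0, 192, 720, 2520, 8190]; [0, 0, 0, 0, 0, 480, 2160, 8820]; [0, 0, 0, 0, 0, 0, 960, 5040]; [0, 0, 0, 0, 0, 0, 0, 1680]] (rows listed top to bottom)

image of 1: 0
image of x: 0
image of x^2: 0
image of x^3: 48
image of x^4: 192x + 144
image of x^5: 480x^2 + 720x + 420
image of x^6: 960x^3 + 2160x^2 + 2520x + 1170
image of x^7: 1680x^4 + 5040x^3 + 8820x^2 + 8190x + 3234
each image's coordinates form column j of the matrix


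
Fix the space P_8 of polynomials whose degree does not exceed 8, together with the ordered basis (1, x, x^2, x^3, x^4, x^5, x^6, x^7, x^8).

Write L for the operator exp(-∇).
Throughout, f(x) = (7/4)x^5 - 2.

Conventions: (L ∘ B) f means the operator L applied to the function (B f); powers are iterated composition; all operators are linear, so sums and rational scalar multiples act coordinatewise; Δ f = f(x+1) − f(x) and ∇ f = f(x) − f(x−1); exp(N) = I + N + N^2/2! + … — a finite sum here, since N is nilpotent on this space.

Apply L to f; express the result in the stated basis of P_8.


g(x) = (7/4)x^5 - (35/4)x^4 + 35x^3 - (175/2)x^2 + (525/4)x - 93

order-1 term: -(35/4)x^4 + (35/2)x^3 - (35/2)x^2 + (35/4)x - 7/4
order-2 term: (35/2)x^3 - (105/2)x^2 + (245/4)x - 105/4
order-3 term: -(35/2)x^2 + (105/2)x - 175/4
order-4 term: (35/4)x - 35/2
order-5 term: -7/4
the series for exp(-∇) f terminates at order 5
exp(-∇) f = (7/4)x^5 - (35/4)x^4 + 35x^3 - (175/2)x^2 + (525/4)x - 93


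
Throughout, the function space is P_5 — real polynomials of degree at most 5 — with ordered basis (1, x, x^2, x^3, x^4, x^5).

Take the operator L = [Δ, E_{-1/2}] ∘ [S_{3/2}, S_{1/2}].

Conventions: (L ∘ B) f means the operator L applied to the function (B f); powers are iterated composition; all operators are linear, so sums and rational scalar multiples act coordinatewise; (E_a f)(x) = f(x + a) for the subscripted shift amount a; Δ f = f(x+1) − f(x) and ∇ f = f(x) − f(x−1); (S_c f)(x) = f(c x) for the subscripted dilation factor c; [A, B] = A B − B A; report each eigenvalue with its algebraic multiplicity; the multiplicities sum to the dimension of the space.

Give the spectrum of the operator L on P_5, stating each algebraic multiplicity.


λ = 0 (multiplicity 6)

image of 1: 0
image of x: 0
image of x^2: 0
image of x^3: 0
image of x^4: 0
image of x^5: 0
the matrix is upper triangular; its diagonal is (0, 0, 0, 0, 0, 0)
for a triangular matrix the eigenvalues are the diagonal entries, with algebraic multiplicity their repetition count


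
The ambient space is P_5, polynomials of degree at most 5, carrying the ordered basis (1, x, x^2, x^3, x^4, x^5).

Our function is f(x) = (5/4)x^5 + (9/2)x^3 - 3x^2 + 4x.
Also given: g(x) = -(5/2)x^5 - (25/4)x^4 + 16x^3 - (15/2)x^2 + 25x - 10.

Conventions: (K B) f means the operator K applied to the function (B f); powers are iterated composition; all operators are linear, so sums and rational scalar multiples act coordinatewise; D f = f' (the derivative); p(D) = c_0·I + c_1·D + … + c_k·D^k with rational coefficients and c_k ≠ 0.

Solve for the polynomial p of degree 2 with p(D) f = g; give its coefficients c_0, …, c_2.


D^0 f = (5/4)x^5 + (9/2)x^3 - 3x^2 + 4x
D^1 f = (25/4)x^4 + (27/2)x^2 - 6x + 4
D^2 f = 25x^3 + 27x - 6
matching coefficients of g against c_0 f + c_1 Df + … from the top degree down determines the c_i
solution: c_0 = -2, c_1 = -1, c_2 = 1

p(D) = -2·I − D + D^2, i.e. c_0 = -2, c_1 = -1, c_2 = 1
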